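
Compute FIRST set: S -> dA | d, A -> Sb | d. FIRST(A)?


Per alternative of A: FIRST(Sb) = {d}; FIRST(d) = {d}
FIRST(A) = {d}


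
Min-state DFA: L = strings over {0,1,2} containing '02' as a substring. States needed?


KMP-style automaton: 2 progress states + 1 absorbing accept = 3
Minimal DFA: 3 states


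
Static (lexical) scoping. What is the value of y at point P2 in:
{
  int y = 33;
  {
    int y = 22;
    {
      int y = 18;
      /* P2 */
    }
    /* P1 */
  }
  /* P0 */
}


y declared in the same block as P2
y = 18


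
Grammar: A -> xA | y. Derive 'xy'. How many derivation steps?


Derivation: A => xA => xy
Steps: 2


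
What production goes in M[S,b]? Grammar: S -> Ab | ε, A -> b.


For [S, b]: 'b' ∈ FIRST(Ab)
Entry: S -> Ab


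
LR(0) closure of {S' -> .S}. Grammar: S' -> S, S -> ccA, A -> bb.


Start: S' -> .S
For each item with dot before a nonterminal B, add B -> .γ for every B-production
Closure: [S' -> .S, S -> .ccA]


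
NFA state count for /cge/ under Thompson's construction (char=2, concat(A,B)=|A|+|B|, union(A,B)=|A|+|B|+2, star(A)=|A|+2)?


Syntax tree has 3 char leaf(s), 0 union(s), 0 star(s)
chars contribute 3×2 = 6; each union adds +2; each star adds +2
Total: 6 + 0 + 0 = 6 states


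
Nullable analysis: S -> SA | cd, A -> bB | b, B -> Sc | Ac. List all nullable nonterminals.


A nonterminal is nullable iff some alternative derives ε (directly, or every symbol in it is nullable)
Nullable: {}


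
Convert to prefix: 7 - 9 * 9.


'*' binds tighter: tree is (- 7 (* 9 9))
Prefix: - 7 * 9 9


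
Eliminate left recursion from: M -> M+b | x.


Left-recursive alternatives: M+b; non-recursive: x
Introduce M': M -> xM', M' -> +bM' | ε


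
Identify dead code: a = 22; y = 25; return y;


a is assigned but never read
Dead: 'a = 22'


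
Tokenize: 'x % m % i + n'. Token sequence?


Scan left to right, longest-match per lexeme
Tokens: ID(x), OP(%), ID(m), OP(%), ID(i), OP(+), ID(n)


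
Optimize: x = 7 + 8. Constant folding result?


7 + 8 = 15 at compile time
Optimized: x = 15


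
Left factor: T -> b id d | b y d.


Common prefix: 'b'
Factored: T -> b T', T' -> id d | y d


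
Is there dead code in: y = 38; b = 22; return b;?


y is assigned but never read
Dead: 'y = 38'


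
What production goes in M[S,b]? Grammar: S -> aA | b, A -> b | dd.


For [S, b]: 'b' ∈ FIRST(b)
Entry: S -> b


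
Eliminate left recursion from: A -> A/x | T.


Left-recursive alternatives: A/x; non-recursive: T
Introduce A': A -> TA', A' -> /xA' | ε


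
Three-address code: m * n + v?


Break into single-operator statements:
t1 = m * n
t2 = t1 + v


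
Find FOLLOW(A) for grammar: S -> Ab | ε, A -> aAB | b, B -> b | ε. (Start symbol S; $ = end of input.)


$ ∈ FOLLOW(S). For each A -> αBβ: add FIRST(β)\{ε} to FOLLOW(B); if β nullable, add FOLLOW(A).
FOLLOW(A) = {b}


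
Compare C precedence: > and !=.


'>' is relational (level 7); '!=' is equality (level 6)
Higher level binds tighter
'>' has higher precedence than '!='


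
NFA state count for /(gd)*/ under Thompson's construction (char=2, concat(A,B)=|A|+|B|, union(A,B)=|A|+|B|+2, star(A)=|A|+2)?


Syntax tree has 2 char leaf(s), 0 union(s), 1 star(s)
chars contribute 2×2 = 4; each union adds +2; each star adds +2
Total: 4 + 0 + 2 = 6 states


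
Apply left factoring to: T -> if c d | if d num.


Common prefix: 'if'
Factored: T -> if T', T' -> c d | d num


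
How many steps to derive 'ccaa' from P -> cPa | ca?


Derivation: P => cPa => ccaa
Steps: 2


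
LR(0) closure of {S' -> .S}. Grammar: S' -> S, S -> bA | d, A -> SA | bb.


Start: S' -> .S
For each item with dot before a nonterminal B, add B -> .γ for every B-production
Closure: [S' -> .S, S -> .bA, S -> .d]


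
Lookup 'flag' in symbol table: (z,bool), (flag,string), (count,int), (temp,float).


Lookup 'flag' → type string


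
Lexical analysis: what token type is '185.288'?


Pattern: digits with a decimal point
Type: FLOAT_LITERAL


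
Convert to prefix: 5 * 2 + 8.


left-to-right (same/higher precedence on left): tree is (+ (* 5 2) 8)
Prefix: + * 5 2 8


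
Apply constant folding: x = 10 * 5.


10 * 5 = 50 at compile time
Optimized: x = 50


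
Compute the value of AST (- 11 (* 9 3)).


Evaluate inner: (* 9 3) = 27
Evaluate root: (- 11 27) = -16
Result: -16


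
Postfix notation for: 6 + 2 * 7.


* has higher precedence, evaluate 2*7 first
Postfix: 6 2 7 * +


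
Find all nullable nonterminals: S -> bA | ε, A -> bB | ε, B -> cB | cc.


A nonterminal is nullable iff some alternative derives ε (directly, or every symbol in it is nullable)
Nullable: {A, S}


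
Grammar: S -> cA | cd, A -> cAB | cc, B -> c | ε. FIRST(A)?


Per alternative of A: FIRST(cAB) = {c}; FIRST(cc) = {c}
FIRST(A) = {c}


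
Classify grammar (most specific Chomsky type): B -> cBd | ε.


Single nonterminal LHS, but c^n d^n is not regular
Classification: Type 2 (Context-Free)


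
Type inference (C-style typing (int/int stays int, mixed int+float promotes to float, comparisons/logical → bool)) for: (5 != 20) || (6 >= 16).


Operand types: bool || bool
Rule: logical operators take bool operands and yield bool
Result type: bool


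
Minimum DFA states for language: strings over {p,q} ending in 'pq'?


Track the longest suffix of input matching a prefix of 'pq': 3 classes (prefixes of length 0..2)
Minimal DFA: 3 states


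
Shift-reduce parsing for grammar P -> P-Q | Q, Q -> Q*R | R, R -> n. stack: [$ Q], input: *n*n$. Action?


shift '*' to continue Q -> Q*R
Action: shift


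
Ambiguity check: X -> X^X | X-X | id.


'id^id-id' has two parse trees (no precedence encoded between ^ and -)
Ambiguous


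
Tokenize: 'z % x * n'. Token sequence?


Scan left to right, longest-match per lexeme
Tokens: ID(z), OP(%), ID(x), OP(*), ID(n)


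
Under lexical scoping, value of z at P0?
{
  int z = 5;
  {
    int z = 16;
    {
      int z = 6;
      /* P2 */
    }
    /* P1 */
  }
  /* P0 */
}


z declared in the same block as P0
z = 5


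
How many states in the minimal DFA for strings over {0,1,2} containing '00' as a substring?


KMP-style automaton: 2 progress states + 1 absorbing accept = 3
Minimal DFA: 3 states


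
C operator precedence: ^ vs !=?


'!=' is equality (level 6); '^' is bitwise XOR (level 4)
Higher level binds tighter
'!=' has higher precedence than '^'


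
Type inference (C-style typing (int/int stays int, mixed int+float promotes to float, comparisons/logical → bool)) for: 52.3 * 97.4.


Operand types: float * float
Rule: mixed int/float promotes to float; int/int stays int
Result type: float


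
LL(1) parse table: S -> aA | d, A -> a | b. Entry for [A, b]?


For [A, b]: 'b' ∈ FIRST(b)
Entry: A -> b


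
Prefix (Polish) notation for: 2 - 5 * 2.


'*' binds tighter: tree is (- 2 (* 5 2))
Prefix: - 2 * 5 2


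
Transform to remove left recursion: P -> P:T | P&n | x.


Left-recursive alternatives: P:T, P&n; non-recursive: x
Introduce P': P -> xP', P' -> :TP' | &nP' | ε


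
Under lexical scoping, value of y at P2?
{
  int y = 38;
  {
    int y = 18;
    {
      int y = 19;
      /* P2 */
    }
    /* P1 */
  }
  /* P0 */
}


y declared in the same block as P2
y = 19


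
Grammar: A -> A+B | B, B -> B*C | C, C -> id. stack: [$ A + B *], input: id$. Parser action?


no handle; shift 'id'
Action: shift


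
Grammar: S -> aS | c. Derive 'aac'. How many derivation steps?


Derivation: S => aS => aaS => aac
Steps: 3


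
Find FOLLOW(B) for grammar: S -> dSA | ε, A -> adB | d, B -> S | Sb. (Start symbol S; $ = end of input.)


$ ∈ FOLLOW(S). For each A -> αBβ: add FIRST(β)\{ε} to FOLLOW(B); if β nullable, add FOLLOW(A).
FOLLOW(B) = {$, a, b, d}


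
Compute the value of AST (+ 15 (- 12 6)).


Evaluate inner: (- 12 6) = 6
Evaluate root: (+ 15 6) = 21
Result: 21


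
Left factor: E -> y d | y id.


Common prefix: 'y'
Factored: E -> y E', E' -> d | id


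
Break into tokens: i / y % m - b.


Scan left to right, longest-match per lexeme
Tokens: ID(i), OP(/), ID(y), OP(%), ID(m), OP(-), ID(b)


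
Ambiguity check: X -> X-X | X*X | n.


'n-n*n' has two parse trees (no precedence encoded between - and *)
Ambiguous


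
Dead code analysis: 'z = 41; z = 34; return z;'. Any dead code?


first assignment to z is overwritten before any read
Dead: 'z = 41'


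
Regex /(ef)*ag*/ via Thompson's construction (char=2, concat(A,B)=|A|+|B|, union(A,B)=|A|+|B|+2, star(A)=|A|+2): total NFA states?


Syntax tree has 4 char leaf(s), 0 union(s), 2 star(s)
chars contribute 4×2 = 8; each union adds +2; each star adds +2
Total: 8 + 0 + 4 = 12 states


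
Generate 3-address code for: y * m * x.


Break into single-operator statements:
t1 = y * m
t2 = t1 * x


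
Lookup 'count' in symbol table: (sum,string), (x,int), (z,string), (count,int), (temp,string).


Lookup 'count' → type int


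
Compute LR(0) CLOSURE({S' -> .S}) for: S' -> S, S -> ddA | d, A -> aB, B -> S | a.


Start: S' -> .S
For each item with dot before a nonterminal B, add B -> .γ for every B-production
Closure: [S' -> .S, S -> .ddA, S -> .d]


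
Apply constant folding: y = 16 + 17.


16 + 17 = 33 at compile time
Optimized: y = 33


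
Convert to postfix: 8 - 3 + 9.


Left to right (same or higher precedence on left)
Postfix: 8 3 - 9 +


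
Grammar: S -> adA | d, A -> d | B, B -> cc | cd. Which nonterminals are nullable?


A nonterminal is nullable iff some alternative derives ε (directly, or every symbol in it is nullable)
Nullable: {}


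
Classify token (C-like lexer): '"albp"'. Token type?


Pattern: double-quoted sequence
Type: STRING_LITERAL


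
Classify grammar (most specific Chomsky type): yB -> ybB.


LHS has context (more than one symbol) and |LHS| ≤ |RHS|
Classification: Type 1 (Context-Sensitive)


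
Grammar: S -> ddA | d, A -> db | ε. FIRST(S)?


Per alternative of S: FIRST(ddA) = {d}; FIRST(d) = {d}
FIRST(S) = {d}


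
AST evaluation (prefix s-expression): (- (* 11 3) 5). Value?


Evaluate inner: (* 11 3) = 33
Evaluate root: (- 33 5) = 28
Result: 28


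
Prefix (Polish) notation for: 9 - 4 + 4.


left-to-right (same/higher precedence on left): tree is (+ (- 9 4) 4)
Prefix: + - 9 4 4


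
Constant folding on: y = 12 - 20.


12 - 20 = -8 at compile time
Optimized: y = -8


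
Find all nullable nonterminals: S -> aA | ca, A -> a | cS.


A nonterminal is nullable iff some alternative derives ε (directly, or every symbol in it is nullable)
Nullable: {}


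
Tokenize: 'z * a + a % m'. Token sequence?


Scan left to right, longest-match per lexeme
Tokens: ID(z), OP(*), ID(a), OP(+), ID(a), OP(%), ID(m)


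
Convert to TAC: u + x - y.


Break into single-operator statements:
t1 = u + x
t2 = t1 - y


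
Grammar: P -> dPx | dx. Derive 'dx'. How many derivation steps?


Derivation: P => dx
Steps: 1


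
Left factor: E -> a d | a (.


Common prefix: 'a'
Factored: E -> a E', E' -> d | (


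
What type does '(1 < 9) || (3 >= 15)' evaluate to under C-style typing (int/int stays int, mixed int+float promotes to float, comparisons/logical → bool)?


Operand types: bool || bool
Rule: logical operators take bool operands and yield bool
Result type: bool


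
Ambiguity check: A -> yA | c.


right-linear, alternatives start with distinct terminals 'y' vs 'c': unique leftmost derivation
Unambiguous


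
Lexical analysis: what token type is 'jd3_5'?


Pattern: letter/underscore followed by alphanumerics, not a keyword
Type: IDENTIFIER


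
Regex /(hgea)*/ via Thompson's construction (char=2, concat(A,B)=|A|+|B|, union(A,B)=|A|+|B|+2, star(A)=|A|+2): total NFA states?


Syntax tree has 4 char leaf(s), 0 union(s), 1 star(s)
chars contribute 4×2 = 8; each union adds +2; each star adds +2
Total: 8 + 0 + 2 = 10 states


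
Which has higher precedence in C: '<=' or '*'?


'*' is multiplicative (level 10); '<=' is relational (level 7)
Higher level binds tighter
'*' has higher precedence than '<='


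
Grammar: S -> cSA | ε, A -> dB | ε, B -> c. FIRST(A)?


Per alternative of A: FIRST(dB) = {d}; FIRST(ε) = {ε}
FIRST(A) = {d, ε}


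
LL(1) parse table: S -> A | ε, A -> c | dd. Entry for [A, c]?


For [A, c]: 'c' ∈ FIRST(c)
Entry: A -> c


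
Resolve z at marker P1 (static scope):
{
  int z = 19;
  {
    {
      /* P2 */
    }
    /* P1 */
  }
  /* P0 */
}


P1's block does not declare z; resolves to the enclosing declaration at depth 0
z = 19


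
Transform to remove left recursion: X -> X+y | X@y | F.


Left-recursive alternatives: X+y, X@y; non-recursive: F
Introduce X': X -> FX', X' -> +yX' | @yX' | ε


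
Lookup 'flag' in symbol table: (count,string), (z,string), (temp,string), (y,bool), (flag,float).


Lookup 'flag' → type float


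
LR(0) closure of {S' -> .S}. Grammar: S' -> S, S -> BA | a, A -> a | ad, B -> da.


Start: S' -> .S
For each item with dot before a nonterminal B, add B -> .γ for every B-production
Closure: [S' -> .S, S -> .BA, S -> .a, B -> .da]


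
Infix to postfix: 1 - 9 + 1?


Left to right (same or higher precedence on left)
Postfix: 1 9 - 1 +


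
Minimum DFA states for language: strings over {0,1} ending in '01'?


Track the longest suffix of input matching a prefix of '01': 3 classes (prefixes of length 0..2)
Minimal DFA: 3 states


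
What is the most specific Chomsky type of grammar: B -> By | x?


Left-linear: every RHS is a terminal or one nonterminal followed by a terminal
Classification: Type 3 (Regular)


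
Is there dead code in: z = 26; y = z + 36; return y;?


z is read by y's definition; y is returned
No dead code


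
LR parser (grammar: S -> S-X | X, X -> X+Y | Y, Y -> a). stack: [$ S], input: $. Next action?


start symbol S on stack, input exhausted
Action: accept


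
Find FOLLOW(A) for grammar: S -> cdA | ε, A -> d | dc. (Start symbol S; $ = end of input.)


$ ∈ FOLLOW(S). For each A -> αBβ: add FIRST(β)\{ε} to FOLLOW(B); if β nullable, add FOLLOW(A).
FOLLOW(A) = {$}


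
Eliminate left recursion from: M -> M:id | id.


Left-recursive alternatives: M:id; non-recursive: id
Introduce M': M -> idM', M' -> :idM' | ε


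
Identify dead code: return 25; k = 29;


statement follows a return and is unreachable
Dead: 'k = 29'


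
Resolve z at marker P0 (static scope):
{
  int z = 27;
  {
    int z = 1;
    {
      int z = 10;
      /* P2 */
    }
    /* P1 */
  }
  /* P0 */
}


z declared in the same block as P0
z = 27


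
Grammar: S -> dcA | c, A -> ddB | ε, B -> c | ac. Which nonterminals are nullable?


A nonterminal is nullable iff some alternative derives ε (directly, or every symbol in it is nullable)
Nullable: {A}


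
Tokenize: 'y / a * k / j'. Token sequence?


Scan left to right, longest-match per lexeme
Tokens: ID(y), OP(/), ID(a), OP(*), ID(k), OP(/), ID(j)


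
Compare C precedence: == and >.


'>' is relational (level 7); '==' is equality (level 6)
Higher level binds tighter
'>' has higher precedence than '=='


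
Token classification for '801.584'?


Pattern: digits with a decimal point
Type: FLOAT_LITERAL


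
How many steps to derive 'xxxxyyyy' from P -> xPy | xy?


Derivation: P => xPy => xxPyy => xxxPyyy => xxxxyyyy
Steps: 4


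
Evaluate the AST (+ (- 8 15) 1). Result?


Evaluate inner: (- 8 15) = -7
Evaluate root: (+ -7 1) = -6
Result: -6


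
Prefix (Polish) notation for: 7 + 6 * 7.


'*' binds tighter: tree is (+ 7 (* 6 7))
Prefix: + 7 * 6 7


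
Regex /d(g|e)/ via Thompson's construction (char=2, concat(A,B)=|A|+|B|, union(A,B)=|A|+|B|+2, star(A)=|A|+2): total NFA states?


Syntax tree has 3 char leaf(s), 1 union(s), 0 star(s)
chars contribute 3×2 = 6; each union adds +2; each star adds +2
Total: 6 + 2 + 0 = 8 states


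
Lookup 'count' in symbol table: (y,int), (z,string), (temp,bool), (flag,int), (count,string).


Lookup 'count' → type string


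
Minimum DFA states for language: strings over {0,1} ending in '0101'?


Track the longest suffix of input matching a prefix of '0101': 5 classes (prefixes of length 0..4)
Minimal DFA: 5 states


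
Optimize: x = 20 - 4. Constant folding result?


20 - 4 = 16 at compile time
Optimized: x = 16


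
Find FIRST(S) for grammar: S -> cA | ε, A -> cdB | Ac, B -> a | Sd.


Per alternative of S: FIRST(cA) = {c}; FIRST(ε) = {ε}
FIRST(S) = {c, ε}


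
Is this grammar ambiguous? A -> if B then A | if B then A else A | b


dangling else: 'if B then if B then b else b' parses two ways
Ambiguous


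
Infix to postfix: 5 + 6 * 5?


* has higher precedence, evaluate 6*5 first
Postfix: 5 6 5 * +


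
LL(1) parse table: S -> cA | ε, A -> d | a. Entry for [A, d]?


For [A, d]: 'd' ∈ FIRST(d)
Entry: A -> d


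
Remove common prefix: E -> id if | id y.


Common prefix: 'id'
Factored: E -> id E', E' -> if | y


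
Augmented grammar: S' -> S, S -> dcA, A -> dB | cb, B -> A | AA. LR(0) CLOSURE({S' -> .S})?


Start: S' -> .S
For each item with dot before a nonterminal B, add B -> .γ for every B-production
Closure: [S' -> .S, S -> .dcA]


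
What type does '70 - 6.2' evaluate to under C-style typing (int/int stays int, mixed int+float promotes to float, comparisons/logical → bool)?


Operand types: int - float
Rule: mixed int/float promotes to float; int/int stays int
Result type: float


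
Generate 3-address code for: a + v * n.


Break into single-operator statements:
t1 = v * n
t2 = a + t1


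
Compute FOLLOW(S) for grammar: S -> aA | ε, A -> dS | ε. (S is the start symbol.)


$ ∈ FOLLOW(S). For each A -> αBβ: add FIRST(β)\{ε} to FOLLOW(B); if β nullable, add FOLLOW(A).
FOLLOW(S) = {$}


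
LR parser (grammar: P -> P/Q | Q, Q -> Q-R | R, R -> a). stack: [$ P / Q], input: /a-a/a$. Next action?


handle 'P/Q' on top; lookahead ∈ FOLLOW(P) = {/, $}
Action: reduce (P -> P/Q)


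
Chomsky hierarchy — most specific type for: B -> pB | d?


Right-linear: every RHS is a terminal or a terminal followed by one nonterminal
Classification: Type 3 (Regular)


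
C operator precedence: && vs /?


'/' is multiplicative (level 10); '&&' is logical AND (level 2)
Higher level binds tighter
'/' has higher precedence than '&&'


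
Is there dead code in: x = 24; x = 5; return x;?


first assignment to x is overwritten before any read
Dead: 'x = 24'


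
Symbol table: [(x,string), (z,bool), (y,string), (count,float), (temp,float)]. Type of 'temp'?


Lookup 'temp' → type float


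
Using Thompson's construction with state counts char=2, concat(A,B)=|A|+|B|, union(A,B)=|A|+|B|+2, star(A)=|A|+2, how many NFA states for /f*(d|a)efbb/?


Syntax tree has 7 char leaf(s), 1 union(s), 1 star(s)
chars contribute 7×2 = 14; each union adds +2; each star adds +2
Total: 14 + 2 + 2 = 18 states


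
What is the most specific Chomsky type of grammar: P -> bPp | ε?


Single nonterminal LHS, but b^n p^n is not regular
Classification: Type 2 (Context-Free)


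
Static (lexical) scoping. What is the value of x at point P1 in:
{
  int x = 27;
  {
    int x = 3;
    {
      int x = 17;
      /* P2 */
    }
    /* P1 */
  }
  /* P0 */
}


x declared in the same block as P1
x = 3


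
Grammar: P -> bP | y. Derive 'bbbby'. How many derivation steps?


Derivation: P => bP => bbP => bbbP => bbbbP => bbbby
Steps: 5


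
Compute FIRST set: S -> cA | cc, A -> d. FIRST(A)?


Per alternative of A: FIRST(d) = {d}
FIRST(A) = {d}


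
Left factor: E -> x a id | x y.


Common prefix: 'x'
Factored: E -> x E', E' -> a id | y


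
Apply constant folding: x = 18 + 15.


18 + 15 = 33 at compile time
Optimized: x = 33


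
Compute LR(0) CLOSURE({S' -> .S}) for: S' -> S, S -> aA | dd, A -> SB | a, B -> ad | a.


Start: S' -> .S
For each item with dot before a nonterminal B, add B -> .γ for every B-production
Closure: [S' -> .S, S -> .aA, S -> .dd]


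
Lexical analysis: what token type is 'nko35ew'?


Pattern: letter/underscore followed by alphanumerics, not a keyword
Type: IDENTIFIER


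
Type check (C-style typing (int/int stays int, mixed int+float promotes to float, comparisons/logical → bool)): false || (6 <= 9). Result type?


Operand types: bool || bool
Rule: logical operators take bool operands and yield bool
Result type: bool


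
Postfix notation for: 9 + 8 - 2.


Left to right (same or higher precedence on left)
Postfix: 9 8 + 2 -


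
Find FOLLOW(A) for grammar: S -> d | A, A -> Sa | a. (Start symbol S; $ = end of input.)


$ ∈ FOLLOW(S). For each A -> αBβ: add FIRST(β)\{ε} to FOLLOW(B); if β nullable, add FOLLOW(A).
FOLLOW(A) = {$, a}


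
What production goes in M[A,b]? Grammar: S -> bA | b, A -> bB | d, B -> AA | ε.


For [A, b]: 'b' ∈ FIRST(bB)
Entry: A -> bB


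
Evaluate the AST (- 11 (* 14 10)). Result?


Evaluate inner: (* 14 10) = 140
Evaluate root: (- 11 140) = -129
Result: -129


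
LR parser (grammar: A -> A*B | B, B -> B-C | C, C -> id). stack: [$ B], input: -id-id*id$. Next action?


shift '-' to continue B -> B-C
Action: shift


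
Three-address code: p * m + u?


Break into single-operator statements:
t1 = p * m
t2 = t1 + u


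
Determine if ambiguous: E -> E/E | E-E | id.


'id/id-id' has two parse trees (no precedence encoded between / and -)
Ambiguous


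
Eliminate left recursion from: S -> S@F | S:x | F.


Left-recursive alternatives: S@F, S:x; non-recursive: F
Introduce S': S -> FS', S' -> @FS' | :xS' | ε


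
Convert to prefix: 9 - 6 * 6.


'*' binds tighter: tree is (- 9 (* 6 6))
Prefix: - 9 * 6 6


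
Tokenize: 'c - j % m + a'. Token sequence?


Scan left to right, longest-match per lexeme
Tokens: ID(c), OP(-), ID(j), OP(%), ID(m), OP(+), ID(a)


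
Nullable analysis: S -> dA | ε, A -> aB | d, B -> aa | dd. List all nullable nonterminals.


A nonterminal is nullable iff some alternative derives ε (directly, or every symbol in it is nullable)
Nullable: {S}


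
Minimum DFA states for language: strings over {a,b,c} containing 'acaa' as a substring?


KMP-style automaton: 4 progress states + 1 absorbing accept = 5
Minimal DFA: 5 states


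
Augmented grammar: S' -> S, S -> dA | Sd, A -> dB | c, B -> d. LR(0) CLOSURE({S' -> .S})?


Start: S' -> .S
For each item with dot before a nonterminal B, add B -> .γ for every B-production
Closure: [S' -> .S, S -> .dA, S -> .Sd]


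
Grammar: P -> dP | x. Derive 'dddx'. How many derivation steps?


Derivation: P => dP => ddP => dddP => dddx
Steps: 4


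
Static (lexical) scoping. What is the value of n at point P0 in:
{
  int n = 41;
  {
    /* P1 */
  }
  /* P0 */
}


n declared in the same block as P0
n = 41


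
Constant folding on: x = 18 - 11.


18 - 11 = 7 at compile time
Optimized: x = 7


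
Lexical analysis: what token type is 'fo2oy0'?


Pattern: letter/underscore followed by alphanumerics, not a keyword
Type: IDENTIFIER


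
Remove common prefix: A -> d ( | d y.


Common prefix: 'd'
Factored: A -> d A', A' -> ( | y


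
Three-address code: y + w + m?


Break into single-operator statements:
t1 = y + w
t2 = t1 + m


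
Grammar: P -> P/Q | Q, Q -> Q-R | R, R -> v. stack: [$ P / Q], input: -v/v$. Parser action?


'-' can extend Q; shift to build Q -> Q-R
Action: shift


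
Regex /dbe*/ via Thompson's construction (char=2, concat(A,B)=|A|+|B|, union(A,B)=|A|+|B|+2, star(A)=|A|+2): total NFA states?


Syntax tree has 3 char leaf(s), 0 union(s), 1 star(s)
chars contribute 3×2 = 6; each union adds +2; each star adds +2
Total: 6 + 0 + 2 = 8 states


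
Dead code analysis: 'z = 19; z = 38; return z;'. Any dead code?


first assignment to z is overwritten before any read
Dead: 'z = 19'


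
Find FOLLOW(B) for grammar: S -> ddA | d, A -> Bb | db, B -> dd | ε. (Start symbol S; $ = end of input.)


$ ∈ FOLLOW(S). For each A -> αBβ: add FIRST(β)\{ε} to FOLLOW(B); if β nullable, add FOLLOW(A).
FOLLOW(B) = {b}


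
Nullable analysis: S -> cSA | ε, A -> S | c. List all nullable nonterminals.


A nonterminal is nullable iff some alternative derives ε (directly, or every symbol in it is nullable)
Nullable: {A, S}


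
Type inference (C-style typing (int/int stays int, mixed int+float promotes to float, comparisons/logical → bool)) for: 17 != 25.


Operand types: int != int
Rule: comparison yields bool
Result type: bool


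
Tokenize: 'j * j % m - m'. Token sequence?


Scan left to right, longest-match per lexeme
Tokens: ID(j), OP(*), ID(j), OP(%), ID(m), OP(-), ID(m)


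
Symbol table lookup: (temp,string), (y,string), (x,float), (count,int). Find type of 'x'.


Lookup 'x' → type float


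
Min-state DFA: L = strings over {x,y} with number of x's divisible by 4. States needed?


Track (count of x) mod 4: states 0..3, accept at 0
Minimal DFA: 4 states


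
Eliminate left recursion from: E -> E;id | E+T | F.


Left-recursive alternatives: E;id, E+T; non-recursive: F
Introduce E': E -> FE', E' -> ;idE' | +TE' | ε


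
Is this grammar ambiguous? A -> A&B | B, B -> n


precedence layered via separate nonterminal B: deterministic
Unambiguous


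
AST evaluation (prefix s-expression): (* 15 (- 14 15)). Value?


Evaluate inner: (- 14 15) = -1
Evaluate root: (* 15 -1) = -15
Result: -15


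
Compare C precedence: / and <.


'/' is multiplicative (level 10); '<' is relational (level 7)
Higher level binds tighter
'/' has higher precedence than '<'


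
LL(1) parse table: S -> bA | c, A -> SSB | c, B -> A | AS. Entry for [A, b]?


For [A, b]: 'b' ∈ FIRST(SSB)
Entry: A -> SSB


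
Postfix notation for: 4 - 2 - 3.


Left to right (same or higher precedence on left)
Postfix: 4 2 - 3 -


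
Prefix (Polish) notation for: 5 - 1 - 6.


left-to-right (same/higher precedence on left): tree is (- (- 5 1) 6)
Prefix: - - 5 1 6


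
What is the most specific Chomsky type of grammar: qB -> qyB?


LHS has context (more than one symbol) and |LHS| ≤ |RHS|
Classification: Type 1 (Context-Sensitive)


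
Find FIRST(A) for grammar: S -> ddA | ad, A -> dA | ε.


Per alternative of A: FIRST(dA) = {d}; FIRST(ε) = {ε}
FIRST(A) = {d, ε}


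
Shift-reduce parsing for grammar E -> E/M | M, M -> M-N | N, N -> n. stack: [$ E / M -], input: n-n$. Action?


no handle; shift 'n'
Action: shift


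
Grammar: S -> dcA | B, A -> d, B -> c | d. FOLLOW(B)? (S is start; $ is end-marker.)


$ ∈ FOLLOW(S). For each A -> αBβ: add FIRST(β)\{ε} to FOLLOW(B); if β nullable, add FOLLOW(A).
FOLLOW(B) = {$}


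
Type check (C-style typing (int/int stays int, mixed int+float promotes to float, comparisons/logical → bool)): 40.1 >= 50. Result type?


Operand types: float >= int
Rule: comparison yields bool
Result type: bool


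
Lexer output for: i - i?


Scan left to right, longest-match per lexeme
Tokens: ID(i), OP(-), ID(i)


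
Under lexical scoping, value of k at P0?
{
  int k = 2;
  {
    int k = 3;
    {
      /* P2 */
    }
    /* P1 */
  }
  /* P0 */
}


k declared in the same block as P0
k = 2


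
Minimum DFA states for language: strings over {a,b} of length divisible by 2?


Track length mod 2: states 0..1, accept at 0
Minimal DFA: 2 states


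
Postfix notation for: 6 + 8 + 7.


Left to right (same or higher precedence on left)
Postfix: 6 8 + 7 +


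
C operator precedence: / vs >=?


'/' is multiplicative (level 10); '>=' is relational (level 7)
Higher level binds tighter
'/' has higher precedence than '>='


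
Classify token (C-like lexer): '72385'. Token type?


Pattern: digits only
Type: INTEGER_LITERAL


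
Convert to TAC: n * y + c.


Break into single-operator statements:
t1 = n * y
t2 = t1 + c


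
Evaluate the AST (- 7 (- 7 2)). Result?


Evaluate inner: (- 7 2) = 5
Evaluate root: (- 7 5) = 2
Result: 2


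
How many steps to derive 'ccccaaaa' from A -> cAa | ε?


Derivation: A => cAa => ccAaa => cccAaaa => ccccAaaaa => ccccaaaa
Steps: 5


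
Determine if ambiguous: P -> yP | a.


right-linear, alternatives start with distinct terminals 'y' vs 'a': unique leftmost derivation
Unambiguous


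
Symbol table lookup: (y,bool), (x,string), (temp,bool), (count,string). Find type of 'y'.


Lookup 'y' → type bool


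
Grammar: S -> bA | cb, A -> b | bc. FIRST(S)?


Per alternative of S: FIRST(bA) = {b}; FIRST(cb) = {c}
FIRST(S) = {b, c}


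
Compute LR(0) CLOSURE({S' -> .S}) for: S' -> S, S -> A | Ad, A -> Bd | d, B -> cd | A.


Start: S' -> .S
For each item with dot before a nonterminal B, add B -> .γ for every B-production
Closure: [S' -> .S, S -> .A, S -> .Ad, A -> .Bd, A -> .d, B -> .cd, B -> .A]


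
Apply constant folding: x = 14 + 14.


14 + 14 = 28 at compile time
Optimized: x = 28


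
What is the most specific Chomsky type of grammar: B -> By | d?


Left-linear: every RHS is a terminal or one nonterminal followed by a terminal
Classification: Type 3 (Regular)


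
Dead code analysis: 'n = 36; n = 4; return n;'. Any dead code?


first assignment to n is overwritten before any read
Dead: 'n = 36'


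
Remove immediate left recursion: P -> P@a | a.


Left-recursive alternatives: P@a; non-recursive: a
Introduce P': P -> aP', P' -> @aP' | ε


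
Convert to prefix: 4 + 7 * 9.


'*' binds tighter: tree is (+ 4 (* 7 9))
Prefix: + 4 * 7 9


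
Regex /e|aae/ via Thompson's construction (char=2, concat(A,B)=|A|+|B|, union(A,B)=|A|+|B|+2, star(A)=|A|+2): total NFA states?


Syntax tree has 4 char leaf(s), 1 union(s), 0 star(s)
chars contribute 4×2 = 8; each union adds +2; each star adds +2
Total: 8 + 2 + 0 = 10 states


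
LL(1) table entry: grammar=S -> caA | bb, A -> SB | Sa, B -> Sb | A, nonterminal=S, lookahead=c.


For [S, c]: 'c' ∈ FIRST(caA)
Entry: S -> caA


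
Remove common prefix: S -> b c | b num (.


Common prefix: 'b'
Factored: S -> b S', S' -> c | num (


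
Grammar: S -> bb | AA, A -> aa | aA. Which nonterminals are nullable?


A nonterminal is nullable iff some alternative derives ε (directly, or every symbol in it is nullable)
Nullable: {}


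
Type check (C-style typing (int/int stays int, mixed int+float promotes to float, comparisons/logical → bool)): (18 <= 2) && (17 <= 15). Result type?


Operand types: bool && bool
Rule: logical operators take bool operands and yield bool
Result type: bool


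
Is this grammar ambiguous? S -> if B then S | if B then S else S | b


dangling else: 'if B then if B then b else b' parses two ways
Ambiguous


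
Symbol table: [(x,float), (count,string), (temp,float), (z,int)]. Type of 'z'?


Lookup 'z' → type int


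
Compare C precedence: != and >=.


'>=' is relational (level 7); '!=' is equality (level 6)
Higher level binds tighter
'>=' has higher precedence than '!='


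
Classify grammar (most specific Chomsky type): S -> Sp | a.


Left-linear: every RHS is a terminal or one nonterminal followed by a terminal
Classification: Type 3 (Regular)


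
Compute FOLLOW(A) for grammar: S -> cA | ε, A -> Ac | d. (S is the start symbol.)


$ ∈ FOLLOW(S). For each A -> αBβ: add FIRST(β)\{ε} to FOLLOW(B); if β nullable, add FOLLOW(A).
FOLLOW(A) = {$, c}


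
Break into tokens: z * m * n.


Scan left to right, longest-match per lexeme
Tokens: ID(z), OP(*), ID(m), OP(*), ID(n)


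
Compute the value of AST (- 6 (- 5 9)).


Evaluate inner: (- 5 9) = -4
Evaluate root: (- 6 -4) = 10
Result: 10


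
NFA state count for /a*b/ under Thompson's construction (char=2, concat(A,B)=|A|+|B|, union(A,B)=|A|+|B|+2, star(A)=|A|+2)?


Syntax tree has 2 char leaf(s), 0 union(s), 1 star(s)
chars contribute 2×2 = 4; each union adds +2; each star adds +2
Total: 4 + 0 + 2 = 6 states


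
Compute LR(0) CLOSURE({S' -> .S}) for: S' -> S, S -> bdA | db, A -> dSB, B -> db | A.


Start: S' -> .S
For each item with dot before a nonterminal B, add B -> .γ for every B-production
Closure: [S' -> .S, S -> .bdA, S -> .db]


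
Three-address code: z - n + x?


Break into single-operator statements:
t1 = z - n
t2 = t1 + x


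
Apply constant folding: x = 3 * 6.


3 * 6 = 18 at compile time
Optimized: x = 18


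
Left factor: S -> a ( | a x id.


Common prefix: 'a'
Factored: S -> a S', S' -> ( | x id


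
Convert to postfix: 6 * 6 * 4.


Left to right (same or higher precedence on left)
Postfix: 6 6 * 4 *


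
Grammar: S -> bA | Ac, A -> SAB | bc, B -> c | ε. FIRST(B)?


Per alternative of B: FIRST(c) = {c}; FIRST(ε) = {ε}
FIRST(B) = {c, ε}


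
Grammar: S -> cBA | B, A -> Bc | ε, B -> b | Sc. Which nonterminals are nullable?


A nonterminal is nullable iff some alternative derives ε (directly, or every symbol in it is nullable)
Nullable: {A}


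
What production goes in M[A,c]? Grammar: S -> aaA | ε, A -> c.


For [A, c]: 'c' ∈ FIRST(c)
Entry: A -> c


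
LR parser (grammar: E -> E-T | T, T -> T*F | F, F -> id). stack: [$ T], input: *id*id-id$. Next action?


shift '*' to continue T -> T*F
Action: shift


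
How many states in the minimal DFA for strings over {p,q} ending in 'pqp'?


Track the longest suffix of input matching a prefix of 'pqp': 4 classes (prefixes of length 0..3)
Minimal DFA: 4 states


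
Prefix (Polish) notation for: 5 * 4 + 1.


left-to-right (same/higher precedence on left): tree is (+ (* 5 4) 1)
Prefix: + * 5 4 1


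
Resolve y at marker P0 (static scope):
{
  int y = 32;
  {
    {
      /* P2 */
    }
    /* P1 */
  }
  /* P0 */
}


y declared in the same block as P0
y = 32


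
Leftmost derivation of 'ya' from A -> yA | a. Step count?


Derivation: A => yA => ya
Steps: 2


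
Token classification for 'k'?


Pattern: letter/underscore followed by alphanumerics, not a keyword
Type: IDENTIFIER


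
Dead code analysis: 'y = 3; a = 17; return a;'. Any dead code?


y is assigned but never read
Dead: 'y = 3'


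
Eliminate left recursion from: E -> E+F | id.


Left-recursive alternatives: E+F; non-recursive: id
Introduce E': E -> idE', E' -> +FE' | ε


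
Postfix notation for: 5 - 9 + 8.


Left to right (same or higher precedence on left)
Postfix: 5 9 - 8 +


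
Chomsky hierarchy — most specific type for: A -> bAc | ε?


Single nonterminal LHS, but b^n c^n is not regular
Classification: Type 2 (Context-Free)


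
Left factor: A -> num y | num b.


Common prefix: 'num'
Factored: A -> num A', A' -> y | b


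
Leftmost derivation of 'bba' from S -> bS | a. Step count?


Derivation: S => bS => bbS => bba
Steps: 3


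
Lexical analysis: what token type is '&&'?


Pattern: operator symbol
Type: OPERATOR


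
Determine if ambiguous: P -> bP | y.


right-linear, alternatives start with distinct terminals 'b' vs 'y': unique leftmost derivation
Unambiguous


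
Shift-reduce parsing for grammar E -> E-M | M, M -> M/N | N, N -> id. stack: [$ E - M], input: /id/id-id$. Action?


'/' can extend M; shift to build M -> M/N
Action: shift


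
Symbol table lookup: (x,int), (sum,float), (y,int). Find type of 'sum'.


Lookup 'sum' → type float


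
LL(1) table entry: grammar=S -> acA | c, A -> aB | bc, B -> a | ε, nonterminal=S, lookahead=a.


For [S, a]: 'a' ∈ FIRST(acA)
Entry: S -> acA


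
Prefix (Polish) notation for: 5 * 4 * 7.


left-to-right (same/higher precedence on left): tree is (* (* 5 4) 7)
Prefix: * * 5 4 7


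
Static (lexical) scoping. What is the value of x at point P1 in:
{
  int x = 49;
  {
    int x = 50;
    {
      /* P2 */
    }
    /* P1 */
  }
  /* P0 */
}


x declared in the same block as P1
x = 50


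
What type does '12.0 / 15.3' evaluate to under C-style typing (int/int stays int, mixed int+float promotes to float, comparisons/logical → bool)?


Operand types: float / float
Rule: mixed int/float promotes to float; int/int stays int
Result type: float


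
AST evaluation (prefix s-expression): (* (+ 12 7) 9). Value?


Evaluate inner: (+ 12 7) = 19
Evaluate root: (* 19 9) = 171
Result: 171


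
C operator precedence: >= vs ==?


'>=' is relational (level 7); '==' is equality (level 6)
Higher level binds tighter
'>=' has higher precedence than '=='


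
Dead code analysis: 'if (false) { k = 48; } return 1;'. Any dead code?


condition is constant false, so the whole block is unreachable
Dead: 'if (false) { k = 48; }'


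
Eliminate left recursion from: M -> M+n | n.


Left-recursive alternatives: M+n; non-recursive: n
Introduce M': M -> nM', M' -> +nM' | ε


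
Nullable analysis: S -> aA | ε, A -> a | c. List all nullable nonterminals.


A nonterminal is nullable iff some alternative derives ε (directly, or every symbol in it is nullable)
Nullable: {S}


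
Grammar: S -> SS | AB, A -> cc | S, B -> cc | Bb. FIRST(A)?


Per alternative of A: FIRST(cc) = {c}; FIRST(S) = {c}
FIRST(A) = {c}


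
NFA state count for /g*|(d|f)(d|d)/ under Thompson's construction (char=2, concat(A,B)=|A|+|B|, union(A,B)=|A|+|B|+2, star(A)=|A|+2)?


Syntax tree has 5 char leaf(s), 3 union(s), 1 star(s)
chars contribute 5×2 = 10; each union adds +2; each star adds +2
Total: 10 + 6 + 2 = 18 states


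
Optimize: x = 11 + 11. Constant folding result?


11 + 11 = 22 at compile time
Optimized: x = 22


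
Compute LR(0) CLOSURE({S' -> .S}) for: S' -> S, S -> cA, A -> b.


Start: S' -> .S
For each item with dot before a nonterminal B, add B -> .γ for every B-production
Closure: [S' -> .S, S -> .cA]


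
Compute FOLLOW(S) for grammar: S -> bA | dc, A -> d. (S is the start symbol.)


$ ∈ FOLLOW(S). For each A -> αBβ: add FIRST(β)\{ε} to FOLLOW(B); if β nullable, add FOLLOW(A).
FOLLOW(S) = {$}


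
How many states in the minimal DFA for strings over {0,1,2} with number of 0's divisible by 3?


Track (count of 0) mod 3: states 0..2, accept at 0
Minimal DFA: 3 states


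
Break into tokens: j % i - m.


Scan left to right, longest-match per lexeme
Tokens: ID(j), OP(%), ID(i), OP(-), ID(m)


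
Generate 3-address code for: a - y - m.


Break into single-operator statements:
t1 = a - y
t2 = t1 - m


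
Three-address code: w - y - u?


Break into single-operator statements:
t1 = w - y
t2 = t1 - u


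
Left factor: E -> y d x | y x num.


Common prefix: 'y'
Factored: E -> y E', E' -> d x | x num


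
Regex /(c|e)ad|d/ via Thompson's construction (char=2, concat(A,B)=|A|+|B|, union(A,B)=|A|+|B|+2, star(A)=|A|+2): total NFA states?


Syntax tree has 5 char leaf(s), 2 union(s), 0 star(s)
chars contribute 5×2 = 10; each union adds +2; each star adds +2
Total: 10 + 4 + 0 = 14 states


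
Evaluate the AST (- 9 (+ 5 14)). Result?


Evaluate inner: (+ 5 14) = 19
Evaluate root: (- 9 19) = -10
Result: -10


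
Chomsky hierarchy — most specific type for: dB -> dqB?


LHS has context (more than one symbol) and |LHS| ≤ |RHS|
Classification: Type 1 (Context-Sensitive)
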